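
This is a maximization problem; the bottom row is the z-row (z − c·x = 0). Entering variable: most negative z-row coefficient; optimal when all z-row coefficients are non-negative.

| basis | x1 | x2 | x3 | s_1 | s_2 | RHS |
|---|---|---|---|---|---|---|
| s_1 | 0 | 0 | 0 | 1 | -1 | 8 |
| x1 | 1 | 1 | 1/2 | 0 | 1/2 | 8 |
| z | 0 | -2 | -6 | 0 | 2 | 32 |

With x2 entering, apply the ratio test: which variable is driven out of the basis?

x1

Column x2 entries and ratios — s_1: 0 ≤ 0, skip; x1: 8/1 = 8.
Smallest ratio is 8 in the row of x1, so x1 leaves.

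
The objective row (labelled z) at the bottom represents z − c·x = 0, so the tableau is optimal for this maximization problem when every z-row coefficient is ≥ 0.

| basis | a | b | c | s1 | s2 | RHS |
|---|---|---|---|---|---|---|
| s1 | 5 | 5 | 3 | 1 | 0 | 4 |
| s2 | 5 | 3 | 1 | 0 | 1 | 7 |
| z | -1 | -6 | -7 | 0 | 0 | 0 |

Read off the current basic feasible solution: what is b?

0

b is not in the basis, so in the current basic feasible solution b = 0.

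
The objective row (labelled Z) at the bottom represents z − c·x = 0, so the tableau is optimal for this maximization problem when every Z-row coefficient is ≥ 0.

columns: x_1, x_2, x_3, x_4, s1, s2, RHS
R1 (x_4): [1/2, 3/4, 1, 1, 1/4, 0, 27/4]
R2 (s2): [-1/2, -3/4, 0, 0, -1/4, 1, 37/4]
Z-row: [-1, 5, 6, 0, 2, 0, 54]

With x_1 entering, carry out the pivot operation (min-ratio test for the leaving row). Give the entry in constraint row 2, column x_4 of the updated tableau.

Ratio test on column x_1 — row 1: (27/4)/(1/2) = 27/2; row 2: entry -1/2 ≤ 0. Minimum is 27/2 at row 1 (x_4 leaves); pivot element 1/2.
Divide row 1 by 1/2; eliminate column x_1 from the other rows.
Row 2 update in column x_4: 0 − (-1/2)·2 = 1.

1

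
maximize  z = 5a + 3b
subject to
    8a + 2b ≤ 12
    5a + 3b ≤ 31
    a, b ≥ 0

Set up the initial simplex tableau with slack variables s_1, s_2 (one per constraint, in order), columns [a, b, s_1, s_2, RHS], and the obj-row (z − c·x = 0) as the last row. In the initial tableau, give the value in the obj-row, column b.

-3

The obj-row carries the negated objective coefficients: the b entry is -3.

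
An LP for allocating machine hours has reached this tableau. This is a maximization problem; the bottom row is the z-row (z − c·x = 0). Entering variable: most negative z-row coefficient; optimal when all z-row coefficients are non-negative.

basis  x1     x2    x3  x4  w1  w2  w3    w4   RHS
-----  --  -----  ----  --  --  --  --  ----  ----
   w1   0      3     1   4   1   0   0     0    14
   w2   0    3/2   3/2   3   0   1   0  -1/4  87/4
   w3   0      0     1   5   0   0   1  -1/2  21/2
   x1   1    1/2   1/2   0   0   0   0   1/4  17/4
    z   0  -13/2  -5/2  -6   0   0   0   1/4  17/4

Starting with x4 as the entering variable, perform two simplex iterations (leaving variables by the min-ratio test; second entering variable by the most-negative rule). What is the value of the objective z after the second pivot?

Ratio test on column x4 — row 1: 14/4 = 7/2; row 2: (87/4)/3 = 29/4; row 3: (21/2)/5 = 21/10; row 4: entry 0 ≤ 0. Minimum is 21/10 at row 3 (w3 leaves); pivot element 5.
Pivot on row 3; the z-row RHS becomes 17/4 − (-6)·(21/10) = 337/20.
Next entering variable (most negative z-row entry -13/2): x2.
Ratio test on column x2 — row 1: (28/5)/3 = 28/15; row 2: (309/20)/(3/2) = 103/10; row 3: entry 0 ≤ 0; row 4: (17/4)/(1/2) = 17/2. Minimum is 28/15 at row 1 (w1 leaves); pivot element 3.
After the second pivot the z-row RHS is 337/20 − (-13/2)·(28/15) = 1739/60.

1739/60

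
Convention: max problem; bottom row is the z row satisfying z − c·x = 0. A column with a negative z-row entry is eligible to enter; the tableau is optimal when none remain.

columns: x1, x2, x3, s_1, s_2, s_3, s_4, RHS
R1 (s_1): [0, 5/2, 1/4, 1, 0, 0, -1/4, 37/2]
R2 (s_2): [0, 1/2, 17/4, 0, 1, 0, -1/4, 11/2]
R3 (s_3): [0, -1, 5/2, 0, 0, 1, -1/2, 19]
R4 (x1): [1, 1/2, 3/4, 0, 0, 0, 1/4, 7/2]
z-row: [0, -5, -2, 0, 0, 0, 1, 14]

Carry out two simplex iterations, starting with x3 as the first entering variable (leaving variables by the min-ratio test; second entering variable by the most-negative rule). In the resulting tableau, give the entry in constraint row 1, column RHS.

3

Ratio test on column x3 — row 1: (37/2)/(1/4) = 74; row 2: (11/2)/(17/4) = 22/17; row 3: 19/(5/2) = 38/5; row 4: (7/2)/(3/4) = 14/3. Minimum is 22/17 at row 2 (s_2 leaves); pivot element 17/4.
Divide row 2 by 17/4; eliminate column x3 from the other rows.
Second iteration: most negative z-row entry is -81/17 in column x2, so x2 enters.
Ratio test on column x2 — row 1: (309/17)/(42/17) = 103/14; row 2: (22/17)/(2/17) = 11; row 3: entry -22/17 ≤ 0; row 4: (43/17)/(7/17) = 43/7. Minimum is 43/7 at row 4 (x1 leaves); pivot element 7/17.
Divide row 4 by 7/17; eliminate column x2 from the other rows.
After both pivots, the entry at constraint row 1, column RHS is 3.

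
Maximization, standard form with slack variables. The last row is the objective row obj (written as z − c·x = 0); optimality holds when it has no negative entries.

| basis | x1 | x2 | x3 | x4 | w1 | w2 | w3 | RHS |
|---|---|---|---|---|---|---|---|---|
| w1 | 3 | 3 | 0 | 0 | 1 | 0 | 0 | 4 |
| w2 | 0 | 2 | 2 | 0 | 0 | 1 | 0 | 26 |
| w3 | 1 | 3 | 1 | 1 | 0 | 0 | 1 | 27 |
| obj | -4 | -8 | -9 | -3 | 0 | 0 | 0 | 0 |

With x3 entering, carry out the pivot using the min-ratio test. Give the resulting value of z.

117

Ratio test on column x3 — row 1: entry 0 ≤ 0; row 2: 26/2 = 13; row 3: 27/1 = 27. Minimum is 13 at row 2 (w2 leaves); pivot element 2.
Pivot on row 2; the obj-row RHS becomes 0 − (-9)·13 = 117.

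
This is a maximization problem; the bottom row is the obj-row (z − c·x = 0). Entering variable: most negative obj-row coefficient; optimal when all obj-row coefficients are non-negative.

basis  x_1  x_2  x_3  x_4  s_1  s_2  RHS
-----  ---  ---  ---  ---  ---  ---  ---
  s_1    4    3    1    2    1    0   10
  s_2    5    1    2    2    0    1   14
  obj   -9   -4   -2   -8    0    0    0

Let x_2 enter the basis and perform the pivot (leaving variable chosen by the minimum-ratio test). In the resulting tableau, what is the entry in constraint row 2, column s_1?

Ratio test on column x_2 — row 1: 10/3 = 10/3; row 2: 14/1 = 14. Minimum is 10/3 at row 1 (s_1 leaves); pivot element 3.
Divide row 1 by 3; eliminate column x_2 from the other rows.
Row 2 update in column s_1: 0 − 1·(1/3) = -1/3.

-1/3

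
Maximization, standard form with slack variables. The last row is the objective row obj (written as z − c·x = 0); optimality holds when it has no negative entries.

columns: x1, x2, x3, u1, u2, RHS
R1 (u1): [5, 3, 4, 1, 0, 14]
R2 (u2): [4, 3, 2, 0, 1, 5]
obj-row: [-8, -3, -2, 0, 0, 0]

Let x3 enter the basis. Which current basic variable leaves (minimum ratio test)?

Column x3 entries and ratios — u1: 14/4 = 7/2; u2: 5/2 = 5/2.
Smallest ratio is 5/2 in the row of u2, so u2 leaves.

u2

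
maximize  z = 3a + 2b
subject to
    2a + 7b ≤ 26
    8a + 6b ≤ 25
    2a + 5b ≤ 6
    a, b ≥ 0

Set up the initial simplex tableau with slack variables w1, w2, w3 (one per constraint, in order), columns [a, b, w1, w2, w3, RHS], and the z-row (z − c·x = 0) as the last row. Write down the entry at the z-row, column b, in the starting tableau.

-2

The z-row carries the negated objective coefficients: the b entry is -2.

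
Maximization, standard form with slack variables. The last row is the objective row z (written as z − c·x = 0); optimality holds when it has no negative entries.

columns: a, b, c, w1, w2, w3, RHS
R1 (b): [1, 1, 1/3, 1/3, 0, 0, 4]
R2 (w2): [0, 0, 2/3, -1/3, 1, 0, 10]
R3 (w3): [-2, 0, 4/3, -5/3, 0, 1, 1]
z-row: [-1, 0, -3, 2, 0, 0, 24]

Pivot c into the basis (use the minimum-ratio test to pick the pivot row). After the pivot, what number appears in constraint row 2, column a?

1

Ratio test on column c — row 1: 4/(1/3) = 12; row 2: 10/(2/3) = 15; row 3: 1/(4/3) = 3/4. Minimum is 3/4 at row 3 (w3 leaves); pivot element 4/3.
Divide row 3 by 4/3; eliminate column c from the other rows.
Row 2 update in column a: 0 − (2/3)·(-3/2) = 1.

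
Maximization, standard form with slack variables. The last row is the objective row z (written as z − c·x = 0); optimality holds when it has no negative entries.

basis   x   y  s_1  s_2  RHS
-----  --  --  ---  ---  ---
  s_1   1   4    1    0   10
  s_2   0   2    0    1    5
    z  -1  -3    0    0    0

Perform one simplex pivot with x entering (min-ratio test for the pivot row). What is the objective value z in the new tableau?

Ratio test on column x — row 1: 10/1 = 10; row 2: entry 0 ≤ 0. Minimum is 10 at row 1 (s_1 leaves); pivot element 1.
Pivot on row 1; the z-row RHS becomes 0 − (-1)·10 = 10.

10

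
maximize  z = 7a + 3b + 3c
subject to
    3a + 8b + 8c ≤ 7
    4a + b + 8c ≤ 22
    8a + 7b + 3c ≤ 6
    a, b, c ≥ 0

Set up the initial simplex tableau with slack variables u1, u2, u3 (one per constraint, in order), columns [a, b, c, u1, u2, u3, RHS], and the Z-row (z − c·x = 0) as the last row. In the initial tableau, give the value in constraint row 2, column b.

Constraint 2 has coefficient 1 on b.

1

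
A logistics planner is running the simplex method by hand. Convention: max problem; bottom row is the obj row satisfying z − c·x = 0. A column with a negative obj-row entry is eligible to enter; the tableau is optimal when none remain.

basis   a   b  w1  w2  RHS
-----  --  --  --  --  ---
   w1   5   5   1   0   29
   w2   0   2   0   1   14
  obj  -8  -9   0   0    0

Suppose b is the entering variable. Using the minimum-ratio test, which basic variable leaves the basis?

Column b entries and ratios — w1: 29/5 = 29/5; w2: 14/2 = 7.
Smallest ratio is 29/5 in the row of w1, so w1 leaves.

w1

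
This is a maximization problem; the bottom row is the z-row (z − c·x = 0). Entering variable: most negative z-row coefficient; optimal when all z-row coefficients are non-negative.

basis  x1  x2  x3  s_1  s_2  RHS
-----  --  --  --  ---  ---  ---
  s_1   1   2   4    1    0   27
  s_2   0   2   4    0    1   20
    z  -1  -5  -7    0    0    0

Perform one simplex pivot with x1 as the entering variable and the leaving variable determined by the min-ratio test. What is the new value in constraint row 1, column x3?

4

Ratio test on column x1 — row 1: 27/1 = 27; row 2: entry 0 ≤ 0. Minimum is 27 at row 1 (s_1 leaves); pivot element 1.
Divide row 1 by 1; eliminate column x1 from the other rows.
In the new row 1, the x3 entry is the old entry divided by the pivot: 4/1 = 4.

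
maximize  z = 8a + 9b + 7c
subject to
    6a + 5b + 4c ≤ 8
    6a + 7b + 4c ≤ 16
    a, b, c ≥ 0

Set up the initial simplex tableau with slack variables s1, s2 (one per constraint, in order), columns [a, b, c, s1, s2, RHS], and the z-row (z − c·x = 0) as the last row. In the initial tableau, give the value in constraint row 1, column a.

Constraint 1 has coefficient 6 on a.

6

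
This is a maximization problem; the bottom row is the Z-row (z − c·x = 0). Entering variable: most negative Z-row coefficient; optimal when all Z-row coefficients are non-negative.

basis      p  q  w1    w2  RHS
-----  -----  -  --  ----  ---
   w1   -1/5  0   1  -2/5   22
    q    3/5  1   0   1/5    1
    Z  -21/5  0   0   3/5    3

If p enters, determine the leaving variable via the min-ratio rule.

q

Column p entries and ratios — w1: -1/5 ≤ 0, skip; q: 1/(3/5) = 5/3.
Smallest ratio is 5/3 in the row of q, so q leaves.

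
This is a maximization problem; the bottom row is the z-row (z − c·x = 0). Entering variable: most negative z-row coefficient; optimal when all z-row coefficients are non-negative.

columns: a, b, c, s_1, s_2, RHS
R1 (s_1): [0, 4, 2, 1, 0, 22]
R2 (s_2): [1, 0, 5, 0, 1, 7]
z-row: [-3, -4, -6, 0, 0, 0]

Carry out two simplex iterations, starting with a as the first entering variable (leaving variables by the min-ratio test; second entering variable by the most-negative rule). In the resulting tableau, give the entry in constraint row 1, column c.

Ratio test on column a — row 1: entry 0 ≤ 0; row 2: 7/1 = 7. Minimum is 7 at row 2 (s_2 leaves); pivot element 1.
Divide row 2 by 1; eliminate column a from the other rows.
Second iteration: most negative z-row entry is -4 in column b, so b enters.
Ratio test on column b — row 1: 22/4 = 11/2; row 2: entry 0 ≤ 0. Minimum is 11/2 at row 1 (s_1 leaves); pivot element 4.
Divide row 1 by 4; eliminate column b from the other rows.
After both pivots, the entry at constraint row 1, column c is 1/2.

1/2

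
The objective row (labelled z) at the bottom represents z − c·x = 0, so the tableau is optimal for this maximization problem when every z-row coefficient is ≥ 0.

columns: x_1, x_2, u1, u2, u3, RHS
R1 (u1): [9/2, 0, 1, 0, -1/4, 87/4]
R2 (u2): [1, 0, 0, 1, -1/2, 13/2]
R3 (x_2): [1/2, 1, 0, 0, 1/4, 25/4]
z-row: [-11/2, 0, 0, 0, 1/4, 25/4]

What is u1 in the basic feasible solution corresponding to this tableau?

u1 is basic (row 1); its value is the RHS of that row, 87/4.

87/4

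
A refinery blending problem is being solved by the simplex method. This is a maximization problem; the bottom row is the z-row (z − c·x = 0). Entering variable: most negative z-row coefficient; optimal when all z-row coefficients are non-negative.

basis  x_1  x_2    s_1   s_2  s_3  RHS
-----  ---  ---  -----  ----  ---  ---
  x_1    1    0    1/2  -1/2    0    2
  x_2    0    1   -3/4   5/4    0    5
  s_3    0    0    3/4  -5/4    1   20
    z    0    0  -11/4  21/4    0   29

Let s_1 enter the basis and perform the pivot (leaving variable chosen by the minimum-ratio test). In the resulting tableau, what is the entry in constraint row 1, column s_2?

Ratio test on column s_1 — row 1: 2/(1/2) = 4; row 2: entry -3/4 ≤ 0; row 3: 20/(3/4) = 80/3. Minimum is 4 at row 1 (x_1 leaves); pivot element 1/2.
Divide row 1 by 1/2; eliminate column s_1 from the other rows.
In the new row 1, the s_2 entry is the old entry divided by the pivot: (-1/2)/(1/2) = -1.

-1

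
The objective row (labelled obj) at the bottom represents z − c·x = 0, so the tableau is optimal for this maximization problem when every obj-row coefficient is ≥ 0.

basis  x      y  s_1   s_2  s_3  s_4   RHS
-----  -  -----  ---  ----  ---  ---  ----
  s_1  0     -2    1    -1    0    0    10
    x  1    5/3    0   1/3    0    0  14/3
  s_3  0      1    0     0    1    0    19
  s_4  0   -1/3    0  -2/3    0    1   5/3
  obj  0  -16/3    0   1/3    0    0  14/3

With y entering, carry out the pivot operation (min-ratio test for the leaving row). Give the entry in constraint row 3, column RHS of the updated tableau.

Ratio test on column y — row 1: entry -2 ≤ 0; row 2: (14/3)/(5/3) = 14/5; row 3: 19/1 = 19; row 4: entry -1/3 ≤ 0. Minimum is 14/5 at row 2 (x leaves); pivot element 5/3.
Divide row 2 by 5/3; eliminate column y from the other rows.
Row 3 update in column RHS: 19 − 1·(14/5) = 81/5.

81/5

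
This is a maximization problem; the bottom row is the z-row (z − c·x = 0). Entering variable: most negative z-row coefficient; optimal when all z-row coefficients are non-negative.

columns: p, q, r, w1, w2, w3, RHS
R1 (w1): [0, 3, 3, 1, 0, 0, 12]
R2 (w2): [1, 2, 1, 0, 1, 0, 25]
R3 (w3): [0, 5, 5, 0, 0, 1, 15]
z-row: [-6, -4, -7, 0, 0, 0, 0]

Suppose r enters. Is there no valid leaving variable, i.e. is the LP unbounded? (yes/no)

no

Column r has positive entries in row(s) 1, 2, 3, so the ratio test bounds it — not unbounded.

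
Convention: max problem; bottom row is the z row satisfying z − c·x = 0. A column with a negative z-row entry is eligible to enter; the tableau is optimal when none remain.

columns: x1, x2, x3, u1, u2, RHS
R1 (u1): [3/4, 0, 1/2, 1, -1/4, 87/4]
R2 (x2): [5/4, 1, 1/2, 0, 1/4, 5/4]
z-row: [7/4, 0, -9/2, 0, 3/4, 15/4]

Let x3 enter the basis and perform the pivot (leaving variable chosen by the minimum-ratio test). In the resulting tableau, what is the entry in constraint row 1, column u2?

-1/2

Ratio test on column x3 — row 1: (87/4)/(1/2) = 87/2; row 2: (5/4)/(1/2) = 5/2. Minimum is 5/2 at row 2 (x2 leaves); pivot element 1/2.
Divide row 2 by 1/2; eliminate column x3 from the other rows.
Row 1 update in column u2: -1/4 − (1/2)·(1/2) = -1/2.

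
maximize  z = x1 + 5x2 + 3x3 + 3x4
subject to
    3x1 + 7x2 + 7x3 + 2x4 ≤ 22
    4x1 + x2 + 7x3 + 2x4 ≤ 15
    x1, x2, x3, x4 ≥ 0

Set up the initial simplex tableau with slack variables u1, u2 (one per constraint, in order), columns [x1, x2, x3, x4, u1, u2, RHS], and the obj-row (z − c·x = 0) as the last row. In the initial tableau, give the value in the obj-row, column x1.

The obj-row carries the negated objective coefficients: the x1 entry is -1.

-1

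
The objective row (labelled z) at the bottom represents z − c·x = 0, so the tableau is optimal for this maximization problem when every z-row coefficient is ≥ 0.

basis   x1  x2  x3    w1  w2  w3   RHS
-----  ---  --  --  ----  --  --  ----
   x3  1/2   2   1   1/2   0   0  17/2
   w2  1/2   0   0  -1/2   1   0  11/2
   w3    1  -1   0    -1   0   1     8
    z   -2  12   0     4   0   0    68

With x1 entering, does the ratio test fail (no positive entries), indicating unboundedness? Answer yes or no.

no

Column x1 has positive entries in row(s) 1, 2, 3, so the ratio test bounds it — not unbounded.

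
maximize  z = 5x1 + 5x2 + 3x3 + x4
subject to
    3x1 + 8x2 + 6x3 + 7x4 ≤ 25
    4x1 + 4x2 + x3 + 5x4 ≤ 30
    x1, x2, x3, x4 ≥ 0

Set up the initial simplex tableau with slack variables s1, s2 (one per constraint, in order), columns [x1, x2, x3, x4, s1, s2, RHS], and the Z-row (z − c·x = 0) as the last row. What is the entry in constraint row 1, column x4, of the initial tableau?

7

Constraint 1 has coefficient 7 on x4.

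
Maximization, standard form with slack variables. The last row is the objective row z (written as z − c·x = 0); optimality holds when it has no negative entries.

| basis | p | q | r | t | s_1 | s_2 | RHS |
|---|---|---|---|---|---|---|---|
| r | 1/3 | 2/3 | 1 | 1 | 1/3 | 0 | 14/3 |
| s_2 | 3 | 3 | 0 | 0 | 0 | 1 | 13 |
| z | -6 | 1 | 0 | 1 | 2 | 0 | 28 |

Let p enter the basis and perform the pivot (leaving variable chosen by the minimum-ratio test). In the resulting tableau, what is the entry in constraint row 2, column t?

0

Ratio test on column p — row 1: (14/3)/(1/3) = 14; row 2: 13/3 = 13/3. Minimum is 13/3 at row 2 (s_2 leaves); pivot element 3.
Divide row 2 by 3; eliminate column p from the other rows.
In the new row 2, the t entry is the old entry divided by the pivot: 0/3 = 0.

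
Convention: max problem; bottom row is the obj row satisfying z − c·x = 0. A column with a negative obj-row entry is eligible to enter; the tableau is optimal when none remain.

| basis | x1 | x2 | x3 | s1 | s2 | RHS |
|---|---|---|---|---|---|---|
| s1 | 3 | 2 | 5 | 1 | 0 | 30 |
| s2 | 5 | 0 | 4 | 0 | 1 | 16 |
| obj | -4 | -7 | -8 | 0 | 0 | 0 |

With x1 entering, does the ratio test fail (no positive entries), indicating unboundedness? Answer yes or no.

Column x1 has positive entries in row(s) 1, 2, so the ratio test bounds it — not unbounded.

no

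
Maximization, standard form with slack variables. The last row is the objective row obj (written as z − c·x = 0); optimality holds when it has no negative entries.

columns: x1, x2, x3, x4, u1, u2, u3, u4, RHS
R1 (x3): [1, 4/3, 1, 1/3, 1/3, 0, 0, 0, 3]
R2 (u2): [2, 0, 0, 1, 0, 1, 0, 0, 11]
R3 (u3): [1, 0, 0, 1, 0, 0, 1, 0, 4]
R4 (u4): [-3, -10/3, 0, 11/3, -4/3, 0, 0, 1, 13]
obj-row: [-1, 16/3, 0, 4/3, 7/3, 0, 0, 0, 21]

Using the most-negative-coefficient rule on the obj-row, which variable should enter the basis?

Negative obj-row entries: x1: -1.
The most negative is -1 in column x1, so x1 enters.

x1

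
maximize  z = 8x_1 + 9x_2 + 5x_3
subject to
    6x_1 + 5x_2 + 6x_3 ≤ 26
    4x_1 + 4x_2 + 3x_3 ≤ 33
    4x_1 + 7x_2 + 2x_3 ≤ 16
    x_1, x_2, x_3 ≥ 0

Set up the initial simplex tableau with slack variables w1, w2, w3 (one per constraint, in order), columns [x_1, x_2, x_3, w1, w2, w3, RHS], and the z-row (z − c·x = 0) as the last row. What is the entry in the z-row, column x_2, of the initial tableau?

-9

The z-row carries the negated objective coefficients: the x_2 entry is -9.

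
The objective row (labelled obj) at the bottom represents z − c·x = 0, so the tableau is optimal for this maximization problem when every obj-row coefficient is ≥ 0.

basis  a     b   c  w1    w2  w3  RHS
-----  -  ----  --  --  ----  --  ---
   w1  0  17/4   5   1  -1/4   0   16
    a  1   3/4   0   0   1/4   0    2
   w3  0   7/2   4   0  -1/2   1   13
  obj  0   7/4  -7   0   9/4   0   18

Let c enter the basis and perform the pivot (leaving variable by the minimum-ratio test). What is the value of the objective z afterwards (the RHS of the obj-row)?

Ratio test on column c — row 1: 16/5 = 16/5; row 2: entry 0 ≤ 0; row 3: 13/4 = 13/4. Minimum is 16/5 at row 1 (w1 leaves); pivot element 5.
Pivot on row 1; the obj-row RHS becomes 18 − (-7)·(16/5) = 202/5.

202/5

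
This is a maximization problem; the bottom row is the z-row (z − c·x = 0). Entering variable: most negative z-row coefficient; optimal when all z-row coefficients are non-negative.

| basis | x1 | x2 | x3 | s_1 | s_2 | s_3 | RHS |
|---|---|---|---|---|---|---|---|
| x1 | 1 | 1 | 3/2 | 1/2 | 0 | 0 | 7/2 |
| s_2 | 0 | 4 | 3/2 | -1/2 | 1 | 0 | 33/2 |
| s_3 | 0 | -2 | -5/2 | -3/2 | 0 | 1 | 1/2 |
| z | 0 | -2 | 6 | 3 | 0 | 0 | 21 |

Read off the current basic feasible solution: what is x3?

x3 is not in the basis, so in the current basic feasible solution x3 = 0.

0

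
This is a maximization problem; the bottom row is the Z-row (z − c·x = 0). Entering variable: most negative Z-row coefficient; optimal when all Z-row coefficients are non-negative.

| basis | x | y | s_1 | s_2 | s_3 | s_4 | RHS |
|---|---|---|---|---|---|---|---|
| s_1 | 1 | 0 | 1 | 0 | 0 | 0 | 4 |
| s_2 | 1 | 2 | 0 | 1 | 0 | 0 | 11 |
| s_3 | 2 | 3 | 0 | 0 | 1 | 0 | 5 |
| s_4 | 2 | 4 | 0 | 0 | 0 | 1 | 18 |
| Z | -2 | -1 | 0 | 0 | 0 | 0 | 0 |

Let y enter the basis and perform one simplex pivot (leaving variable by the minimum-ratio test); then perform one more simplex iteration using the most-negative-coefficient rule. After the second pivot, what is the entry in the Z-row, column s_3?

Ratio test on column y — row 1: entry 0 ≤ 0; row 2: 11/2 = 11/2; row 3: 5/3 = 5/3; row 4: 18/4 = 9/2. Minimum is 5/3 at row 3 (s_3 leaves); pivot element 3.
Divide row 3 by 3; eliminate column y from the other rows.
Second iteration: most negative Z-row entry is -4/3 in column x, so x enters.
Ratio test on column x — row 1: 4/1 = 4; row 2: entry -1/3 ≤ 0; row 3: (5/3)/(2/3) = 5/2; row 4: entry -2/3 ≤ 0. Minimum is 5/2 at row 3 (y leaves); pivot element 2/3.
Divide row 3 by 2/3; eliminate column x from the other rows.
After both pivots, the entry at the Z-row, column s_3 is 1.

1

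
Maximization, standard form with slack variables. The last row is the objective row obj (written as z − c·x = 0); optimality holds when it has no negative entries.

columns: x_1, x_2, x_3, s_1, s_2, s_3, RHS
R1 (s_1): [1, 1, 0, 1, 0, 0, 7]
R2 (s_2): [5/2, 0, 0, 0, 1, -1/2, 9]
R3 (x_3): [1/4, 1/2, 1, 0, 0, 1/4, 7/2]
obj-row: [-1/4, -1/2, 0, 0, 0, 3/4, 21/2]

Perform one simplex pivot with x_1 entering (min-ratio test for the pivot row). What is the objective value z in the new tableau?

57/5

Ratio test on column x_1 — row 1: 7/1 = 7; row 2: 9/(5/2) = 18/5; row 3: (7/2)/(1/4) = 14. Minimum is 18/5 at row 2 (s_2 leaves); pivot element 5/2.
Pivot on row 2; the obj-row RHS becomes 21/2 − (-1/4)·(18/5) = 57/5.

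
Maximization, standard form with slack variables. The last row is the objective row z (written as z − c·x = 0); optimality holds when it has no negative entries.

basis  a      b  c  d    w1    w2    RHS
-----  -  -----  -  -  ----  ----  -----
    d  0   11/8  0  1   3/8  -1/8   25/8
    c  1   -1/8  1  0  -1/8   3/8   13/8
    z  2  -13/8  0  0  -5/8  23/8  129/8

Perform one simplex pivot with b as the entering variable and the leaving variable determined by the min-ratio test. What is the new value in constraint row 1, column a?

Ratio test on column b — row 1: (25/8)/(11/8) = 25/11; row 2: entry -1/8 ≤ 0. Minimum is 25/11 at row 1 (d leaves); pivot element 11/8.
Divide row 1 by 11/8; eliminate column b from the other rows.
In the new row 1, the a entry is the old entry divided by the pivot: 0/(11/8) = 0.

0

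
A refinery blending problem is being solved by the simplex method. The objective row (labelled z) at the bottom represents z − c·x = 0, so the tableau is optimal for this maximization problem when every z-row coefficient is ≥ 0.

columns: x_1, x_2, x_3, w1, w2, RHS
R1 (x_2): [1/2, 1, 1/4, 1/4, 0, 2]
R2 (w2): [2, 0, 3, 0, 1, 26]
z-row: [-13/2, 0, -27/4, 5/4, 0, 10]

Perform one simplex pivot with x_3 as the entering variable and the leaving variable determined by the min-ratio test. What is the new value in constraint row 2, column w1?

-3

Ratio test on column x_3 — row 1: 2/(1/4) = 8; row 2: 26/3 = 26/3. Minimum is 8 at row 1 (x_2 leaves); pivot element 1/4.
Divide row 1 by 1/4; eliminate column x_3 from the other rows.
Row 2 update in column w1: 0 − 3·1 = -3.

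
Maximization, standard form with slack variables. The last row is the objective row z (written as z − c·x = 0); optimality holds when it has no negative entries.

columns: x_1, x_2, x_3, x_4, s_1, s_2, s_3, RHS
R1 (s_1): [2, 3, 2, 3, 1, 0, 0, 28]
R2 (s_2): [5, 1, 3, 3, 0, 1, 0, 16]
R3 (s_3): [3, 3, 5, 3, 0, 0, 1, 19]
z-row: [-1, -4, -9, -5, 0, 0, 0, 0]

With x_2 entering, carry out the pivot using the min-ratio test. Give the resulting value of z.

Ratio test on column x_2 — row 1: 28/3 = 28/3; row 2: 16/1 = 16; row 3: 19/3 = 19/3. Minimum is 19/3 at row 3 (s_3 leaves); pivot element 3.
Pivot on row 3; the z-row RHS becomes 0 − (-4)·(19/3) = 76/3.

76/3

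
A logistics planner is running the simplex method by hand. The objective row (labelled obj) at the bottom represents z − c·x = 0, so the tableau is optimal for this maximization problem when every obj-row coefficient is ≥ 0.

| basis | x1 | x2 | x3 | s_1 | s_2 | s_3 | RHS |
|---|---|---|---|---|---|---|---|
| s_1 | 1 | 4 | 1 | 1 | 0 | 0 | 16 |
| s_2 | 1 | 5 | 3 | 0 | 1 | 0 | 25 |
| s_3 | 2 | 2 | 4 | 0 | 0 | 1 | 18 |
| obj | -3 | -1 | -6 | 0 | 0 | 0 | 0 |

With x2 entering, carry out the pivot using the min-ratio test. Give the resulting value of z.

4

Ratio test on column x2 — row 1: 16/4 = 4; row 2: 25/5 = 5; row 3: 18/2 = 9. Minimum is 4 at row 1 (s_1 leaves); pivot element 4.
Pivot on row 1; the obj-row RHS becomes 0 − (-1)·4 = 4.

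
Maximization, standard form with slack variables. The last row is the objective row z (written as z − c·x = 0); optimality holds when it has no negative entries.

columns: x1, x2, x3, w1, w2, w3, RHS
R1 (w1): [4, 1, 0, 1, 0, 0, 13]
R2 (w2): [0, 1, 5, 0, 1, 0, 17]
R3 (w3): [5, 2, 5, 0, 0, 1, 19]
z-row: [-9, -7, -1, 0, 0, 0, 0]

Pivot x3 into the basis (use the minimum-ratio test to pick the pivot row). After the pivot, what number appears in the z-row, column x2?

-34/5

Ratio test on column x3 — row 1: entry 0 ≤ 0; row 2: 17/5 = 17/5; row 3: 19/5 = 19/5. Minimum is 17/5 at row 2 (w2 leaves); pivot element 5.
Divide row 2 by 5; eliminate column x3 from the other rows.
z-row update in column x2: -7 − (-1)·(1/5) = -34/5.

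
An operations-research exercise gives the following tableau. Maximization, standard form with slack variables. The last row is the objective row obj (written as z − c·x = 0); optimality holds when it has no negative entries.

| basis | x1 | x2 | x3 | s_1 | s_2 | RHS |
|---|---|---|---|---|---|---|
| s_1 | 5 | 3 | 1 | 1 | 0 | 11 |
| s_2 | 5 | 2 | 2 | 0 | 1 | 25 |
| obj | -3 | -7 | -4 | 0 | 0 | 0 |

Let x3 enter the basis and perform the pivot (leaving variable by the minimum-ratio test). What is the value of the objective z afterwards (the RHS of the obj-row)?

Ratio test on column x3 — row 1: 11/1 = 11; row 2: 25/2 = 25/2. Minimum is 11 at row 1 (s_1 leaves); pivot element 1.
Pivot on row 1; the obj-row RHS becomes 0 − (-4)·11 = 44.

44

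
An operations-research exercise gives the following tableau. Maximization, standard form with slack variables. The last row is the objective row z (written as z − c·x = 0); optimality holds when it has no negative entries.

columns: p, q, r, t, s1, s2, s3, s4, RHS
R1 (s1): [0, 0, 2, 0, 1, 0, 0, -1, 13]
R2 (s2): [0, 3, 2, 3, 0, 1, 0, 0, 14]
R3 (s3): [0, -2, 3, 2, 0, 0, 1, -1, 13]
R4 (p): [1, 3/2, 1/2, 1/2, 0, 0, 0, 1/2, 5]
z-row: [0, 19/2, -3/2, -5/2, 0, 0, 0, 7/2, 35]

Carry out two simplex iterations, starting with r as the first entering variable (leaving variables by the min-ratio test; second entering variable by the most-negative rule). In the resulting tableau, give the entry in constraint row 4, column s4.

3/5

Ratio test on column r — row 1: 13/2 = 13/2; row 2: 14/2 = 7; row 3: 13/3 = 13/3; row 4: 5/(1/2) = 10. Minimum is 13/3 at row 3 (s3 leaves); pivot element 3.
Divide row 3 by 3; eliminate column r from the other rows.
Second iteration: most negative z-row entry is -3/2 in column t, so t enters.
Ratio test on column t — row 1: entry -4/3 ≤ 0; row 2: (16/3)/(5/3) = 16/5; row 3: (13/3)/(2/3) = 13/2; row 4: (17/6)/(1/6) = 17. Minimum is 16/5 at row 2 (s2 leaves); pivot element 5/3.
Divide row 2 by 5/3; eliminate column t from the other rows.
After both pivots, the entry at constraint row 4, column s4 is 3/5.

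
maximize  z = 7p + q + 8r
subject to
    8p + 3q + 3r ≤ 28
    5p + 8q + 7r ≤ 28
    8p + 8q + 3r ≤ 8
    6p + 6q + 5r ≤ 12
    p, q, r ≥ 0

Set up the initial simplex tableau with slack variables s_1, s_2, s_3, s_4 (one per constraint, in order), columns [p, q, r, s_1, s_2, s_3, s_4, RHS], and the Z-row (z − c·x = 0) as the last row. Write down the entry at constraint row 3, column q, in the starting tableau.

Constraint 3 has coefficient 8 on q.

8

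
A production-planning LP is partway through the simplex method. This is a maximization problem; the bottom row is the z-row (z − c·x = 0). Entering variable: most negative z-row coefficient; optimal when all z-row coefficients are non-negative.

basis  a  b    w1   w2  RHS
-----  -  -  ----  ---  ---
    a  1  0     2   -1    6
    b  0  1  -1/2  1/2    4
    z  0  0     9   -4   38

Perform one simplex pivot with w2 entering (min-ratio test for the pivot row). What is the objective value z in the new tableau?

Ratio test on column w2 — row 1: entry -1 ≤ 0; row 2: 4/(1/2) = 8. Minimum is 8 at row 2 (b leaves); pivot element 1/2.
Pivot on row 2; the z-row RHS becomes 38 − (-4)·8 = 70.

70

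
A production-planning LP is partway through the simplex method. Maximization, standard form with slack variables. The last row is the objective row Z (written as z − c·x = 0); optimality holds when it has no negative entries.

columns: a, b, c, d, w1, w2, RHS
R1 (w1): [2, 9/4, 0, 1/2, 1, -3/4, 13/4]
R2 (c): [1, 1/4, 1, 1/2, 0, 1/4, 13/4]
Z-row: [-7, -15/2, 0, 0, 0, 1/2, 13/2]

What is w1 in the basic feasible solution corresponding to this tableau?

w1 is basic (row 1); its value is the RHS of that row, 13/4.

13/4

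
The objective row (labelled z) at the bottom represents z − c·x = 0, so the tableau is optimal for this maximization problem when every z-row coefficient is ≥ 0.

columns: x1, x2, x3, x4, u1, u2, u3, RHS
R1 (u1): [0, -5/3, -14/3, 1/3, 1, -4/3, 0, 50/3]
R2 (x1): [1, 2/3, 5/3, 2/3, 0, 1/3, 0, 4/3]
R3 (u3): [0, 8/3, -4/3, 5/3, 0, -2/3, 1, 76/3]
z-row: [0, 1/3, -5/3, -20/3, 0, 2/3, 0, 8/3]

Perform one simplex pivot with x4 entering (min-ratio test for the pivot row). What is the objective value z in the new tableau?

Ratio test on column x4 — row 1: (50/3)/(1/3) = 50; row 2: (4/3)/(2/3) = 2; row 3: (76/3)/(5/3) = 76/5. Minimum is 2 at row 2 (x1 leaves); pivot element 2/3.
Pivot on row 2; the z-row RHS becomes 8/3 − (-20/3)·2 = 16.

16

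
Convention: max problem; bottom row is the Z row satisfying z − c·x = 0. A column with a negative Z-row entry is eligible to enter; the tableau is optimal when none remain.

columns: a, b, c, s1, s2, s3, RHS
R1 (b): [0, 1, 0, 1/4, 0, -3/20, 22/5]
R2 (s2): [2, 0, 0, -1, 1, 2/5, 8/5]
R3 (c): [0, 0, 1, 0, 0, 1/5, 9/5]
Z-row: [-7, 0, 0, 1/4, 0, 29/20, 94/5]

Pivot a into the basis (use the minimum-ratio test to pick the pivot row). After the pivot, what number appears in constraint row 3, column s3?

1/5

Ratio test on column a — row 1: entry 0 ≤ 0; row 2: (8/5)/2 = 4/5; row 3: entry 0 ≤ 0. Minimum is 4/5 at row 2 (s2 leaves); pivot element 2.
Divide row 2 by 2; eliminate column a from the other rows.
Row 3 update in column s3: 1/5 − 0·(1/5) = 1/5.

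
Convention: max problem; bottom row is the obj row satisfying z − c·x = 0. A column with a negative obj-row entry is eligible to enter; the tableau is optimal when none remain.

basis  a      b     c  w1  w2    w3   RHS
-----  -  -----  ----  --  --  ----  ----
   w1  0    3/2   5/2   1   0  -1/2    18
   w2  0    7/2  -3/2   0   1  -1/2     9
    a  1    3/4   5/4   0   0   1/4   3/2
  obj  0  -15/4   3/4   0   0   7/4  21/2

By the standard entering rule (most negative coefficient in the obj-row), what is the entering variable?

Negative obj-row entries: b: -15/4.
The most negative is -15/4 in column b, so b enters.

b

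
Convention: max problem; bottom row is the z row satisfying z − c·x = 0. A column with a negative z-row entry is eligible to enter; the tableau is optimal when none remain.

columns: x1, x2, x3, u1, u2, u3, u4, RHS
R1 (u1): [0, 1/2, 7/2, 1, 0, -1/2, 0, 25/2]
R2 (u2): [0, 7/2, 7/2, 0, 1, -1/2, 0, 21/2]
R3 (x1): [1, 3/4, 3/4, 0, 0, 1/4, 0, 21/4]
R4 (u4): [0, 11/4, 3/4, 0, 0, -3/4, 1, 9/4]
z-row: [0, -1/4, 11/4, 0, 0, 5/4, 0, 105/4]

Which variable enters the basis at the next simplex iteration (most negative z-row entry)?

Negative z-row entries: x2: -1/4.
The most negative is -1/4 in column x2, so x2 enters.

x2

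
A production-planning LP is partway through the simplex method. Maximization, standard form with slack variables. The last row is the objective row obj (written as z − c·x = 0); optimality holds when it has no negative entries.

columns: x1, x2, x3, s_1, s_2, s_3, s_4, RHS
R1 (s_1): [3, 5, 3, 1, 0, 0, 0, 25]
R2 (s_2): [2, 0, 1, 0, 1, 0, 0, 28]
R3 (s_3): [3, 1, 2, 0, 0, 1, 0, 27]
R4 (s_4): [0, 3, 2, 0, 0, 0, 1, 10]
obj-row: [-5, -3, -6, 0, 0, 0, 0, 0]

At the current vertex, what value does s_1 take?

25

s_1 is basic (row 1); its value is the RHS of that row, 25.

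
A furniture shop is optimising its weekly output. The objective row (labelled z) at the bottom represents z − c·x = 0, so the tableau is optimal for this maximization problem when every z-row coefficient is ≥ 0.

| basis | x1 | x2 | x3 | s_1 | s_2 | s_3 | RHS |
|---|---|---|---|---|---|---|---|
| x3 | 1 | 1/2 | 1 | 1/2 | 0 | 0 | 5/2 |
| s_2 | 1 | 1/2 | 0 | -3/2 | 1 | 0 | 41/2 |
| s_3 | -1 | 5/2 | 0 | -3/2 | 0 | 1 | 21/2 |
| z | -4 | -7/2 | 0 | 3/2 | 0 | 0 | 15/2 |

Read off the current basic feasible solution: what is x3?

x3 is basic (row 1); its value is the RHS of that row, 5/2.

5/2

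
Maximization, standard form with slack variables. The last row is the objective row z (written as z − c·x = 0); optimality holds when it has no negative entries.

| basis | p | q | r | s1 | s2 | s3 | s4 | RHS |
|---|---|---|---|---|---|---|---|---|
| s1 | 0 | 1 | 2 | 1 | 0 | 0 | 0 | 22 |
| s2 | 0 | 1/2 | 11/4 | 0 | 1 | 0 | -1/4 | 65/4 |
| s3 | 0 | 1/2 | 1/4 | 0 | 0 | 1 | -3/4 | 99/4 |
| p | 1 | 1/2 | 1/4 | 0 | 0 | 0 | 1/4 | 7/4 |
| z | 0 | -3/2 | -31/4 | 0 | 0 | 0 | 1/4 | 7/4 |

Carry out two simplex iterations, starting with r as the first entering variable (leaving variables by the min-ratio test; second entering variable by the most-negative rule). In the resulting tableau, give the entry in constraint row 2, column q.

1/3

Ratio test on column r — row 1: 22/2 = 11; row 2: (65/4)/(11/4) = 65/11; row 3: (99/4)/(1/4) = 99; row 4: (7/4)/(1/4) = 7. Minimum is 65/11 at row 2 (s2 leaves); pivot element 11/4.
Divide row 2 by 11/4; eliminate column r from the other rows.
Second iteration: most negative z-row entry is -5/11 in column s4, so s4 enters.
Ratio test on column s4 — row 1: (112/11)/(2/11) = 56; row 2: entry -1/11 ≤ 0; row 3: entry -8/11 ≤ 0; row 4: (3/11)/(3/11) = 1. Minimum is 1 at row 4 (p leaves); pivot element 3/11.
Divide row 4 by 3/11; eliminate column s4 from the other rows.
After both pivots, the entry at constraint row 2, column q is 1/3.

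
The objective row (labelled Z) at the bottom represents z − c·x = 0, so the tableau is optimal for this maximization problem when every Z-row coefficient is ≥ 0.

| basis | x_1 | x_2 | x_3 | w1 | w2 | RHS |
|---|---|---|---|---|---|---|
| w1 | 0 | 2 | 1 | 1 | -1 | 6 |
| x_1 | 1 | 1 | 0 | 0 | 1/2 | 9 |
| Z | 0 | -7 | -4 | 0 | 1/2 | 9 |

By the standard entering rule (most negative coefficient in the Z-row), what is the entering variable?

x_2

Negative Z-row entries: x_2: -7, x_3: -4.
The most negative is -7 in column x_2, so x_2 enters.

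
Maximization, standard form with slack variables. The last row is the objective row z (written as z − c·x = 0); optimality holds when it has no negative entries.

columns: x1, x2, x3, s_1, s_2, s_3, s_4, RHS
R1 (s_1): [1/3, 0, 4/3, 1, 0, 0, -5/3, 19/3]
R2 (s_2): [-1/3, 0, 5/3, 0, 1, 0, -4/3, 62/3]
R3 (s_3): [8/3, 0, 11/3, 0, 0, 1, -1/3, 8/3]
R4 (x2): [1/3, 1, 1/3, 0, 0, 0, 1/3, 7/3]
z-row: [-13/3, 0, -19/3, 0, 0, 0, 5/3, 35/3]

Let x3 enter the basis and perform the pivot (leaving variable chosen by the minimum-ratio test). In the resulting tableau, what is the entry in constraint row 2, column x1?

-17/11

Ratio test on column x3 — row 1: (19/3)/(4/3) = 19/4; row 2: (62/3)/(5/3) = 62/5; row 3: (8/3)/(11/3) = 8/11; row 4: (7/3)/(1/3) = 7. Minimum is 8/11 at row 3 (s_3 leaves); pivot element 11/3.
Divide row 3 by 11/3; eliminate column x3 from the other rows.
Row 2 update in column x1: -1/3 − (5/3)·(8/11) = -17/11.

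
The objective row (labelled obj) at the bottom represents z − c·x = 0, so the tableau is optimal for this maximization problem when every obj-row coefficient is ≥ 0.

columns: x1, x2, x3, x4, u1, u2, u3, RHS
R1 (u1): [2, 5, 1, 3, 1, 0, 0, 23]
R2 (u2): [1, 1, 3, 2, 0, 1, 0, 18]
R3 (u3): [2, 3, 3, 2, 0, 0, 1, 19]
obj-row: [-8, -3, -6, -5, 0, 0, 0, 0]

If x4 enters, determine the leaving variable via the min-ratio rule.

Column x4 entries and ratios — u1: 23/3 = 23/3; u2: 18/2 = 9; u3: 19/2 = 19/2.
Smallest ratio is 23/3 in the row of u1, so u1 leaves.

u1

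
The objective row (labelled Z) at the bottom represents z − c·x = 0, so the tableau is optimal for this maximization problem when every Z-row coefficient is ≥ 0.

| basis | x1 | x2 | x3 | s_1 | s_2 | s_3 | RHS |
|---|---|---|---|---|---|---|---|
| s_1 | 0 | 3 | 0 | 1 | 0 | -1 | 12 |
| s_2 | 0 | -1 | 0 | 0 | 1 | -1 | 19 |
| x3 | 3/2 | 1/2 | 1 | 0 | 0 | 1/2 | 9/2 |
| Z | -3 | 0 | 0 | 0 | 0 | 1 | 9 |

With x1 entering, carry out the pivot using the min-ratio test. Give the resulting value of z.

Ratio test on column x1 — row 1: entry 0 ≤ 0; row 2: entry 0 ≤ 0; row 3: (9/2)/(3/2) = 3. Minimum is 3 at row 3 (x3 leaves); pivot element 3/2.
Pivot on row 3; the Z-row RHS becomes 9 − (-3)·3 = 18.

18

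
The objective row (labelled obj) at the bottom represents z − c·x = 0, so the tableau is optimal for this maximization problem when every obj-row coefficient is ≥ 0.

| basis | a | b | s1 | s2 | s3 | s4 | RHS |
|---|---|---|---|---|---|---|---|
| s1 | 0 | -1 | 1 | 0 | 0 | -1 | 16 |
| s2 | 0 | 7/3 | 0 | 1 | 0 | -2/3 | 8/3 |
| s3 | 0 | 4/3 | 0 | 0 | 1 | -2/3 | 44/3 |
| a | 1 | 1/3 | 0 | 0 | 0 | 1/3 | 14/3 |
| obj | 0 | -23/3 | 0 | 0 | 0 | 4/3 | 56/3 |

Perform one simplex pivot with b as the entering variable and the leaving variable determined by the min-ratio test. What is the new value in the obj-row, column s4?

-6/7

Ratio test on column b — row 1: entry -1 ≤ 0; row 2: (8/3)/(7/3) = 8/7; row 3: (44/3)/(4/3) = 11; row 4: (14/3)/(1/3) = 14. Minimum is 8/7 at row 2 (s2 leaves); pivot element 7/3.
Divide row 2 by 7/3; eliminate column b from the other rows.
obj-row update in column s4: 4/3 − (-23/3)·(-2/7) = -6/7.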